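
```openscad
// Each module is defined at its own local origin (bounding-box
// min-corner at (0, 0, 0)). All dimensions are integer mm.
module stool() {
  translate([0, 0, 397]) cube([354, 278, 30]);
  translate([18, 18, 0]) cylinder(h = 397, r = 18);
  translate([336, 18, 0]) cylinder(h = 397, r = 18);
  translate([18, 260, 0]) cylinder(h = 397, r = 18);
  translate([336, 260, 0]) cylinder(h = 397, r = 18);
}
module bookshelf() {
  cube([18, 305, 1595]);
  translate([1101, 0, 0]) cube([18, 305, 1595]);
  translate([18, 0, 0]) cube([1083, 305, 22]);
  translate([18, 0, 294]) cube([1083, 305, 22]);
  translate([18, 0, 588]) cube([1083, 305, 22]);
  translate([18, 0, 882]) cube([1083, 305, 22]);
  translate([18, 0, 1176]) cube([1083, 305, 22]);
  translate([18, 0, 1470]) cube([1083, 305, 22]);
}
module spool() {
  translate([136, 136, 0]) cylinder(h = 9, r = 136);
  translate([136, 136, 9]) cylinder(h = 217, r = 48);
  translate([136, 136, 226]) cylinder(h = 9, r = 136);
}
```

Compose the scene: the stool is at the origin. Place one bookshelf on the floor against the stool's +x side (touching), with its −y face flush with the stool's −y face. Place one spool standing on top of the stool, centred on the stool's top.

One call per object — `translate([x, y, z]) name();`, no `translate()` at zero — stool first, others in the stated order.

stool();
translate([354, 0, 0]) bookshelf();
translate([41, 3, 427]) spool();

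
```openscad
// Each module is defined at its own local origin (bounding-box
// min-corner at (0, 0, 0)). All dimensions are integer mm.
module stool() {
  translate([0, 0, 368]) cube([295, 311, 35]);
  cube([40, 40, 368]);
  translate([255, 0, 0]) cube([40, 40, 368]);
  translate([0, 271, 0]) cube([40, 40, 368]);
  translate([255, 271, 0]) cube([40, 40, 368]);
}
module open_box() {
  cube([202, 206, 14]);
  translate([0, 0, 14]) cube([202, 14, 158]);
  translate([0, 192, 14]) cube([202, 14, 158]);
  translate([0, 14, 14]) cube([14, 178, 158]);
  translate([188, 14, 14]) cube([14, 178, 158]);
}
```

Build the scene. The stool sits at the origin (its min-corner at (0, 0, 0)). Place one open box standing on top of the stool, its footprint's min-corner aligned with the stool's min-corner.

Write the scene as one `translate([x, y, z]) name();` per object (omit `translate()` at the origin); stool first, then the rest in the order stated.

stool();
translate([0, 0, 403]) open_box();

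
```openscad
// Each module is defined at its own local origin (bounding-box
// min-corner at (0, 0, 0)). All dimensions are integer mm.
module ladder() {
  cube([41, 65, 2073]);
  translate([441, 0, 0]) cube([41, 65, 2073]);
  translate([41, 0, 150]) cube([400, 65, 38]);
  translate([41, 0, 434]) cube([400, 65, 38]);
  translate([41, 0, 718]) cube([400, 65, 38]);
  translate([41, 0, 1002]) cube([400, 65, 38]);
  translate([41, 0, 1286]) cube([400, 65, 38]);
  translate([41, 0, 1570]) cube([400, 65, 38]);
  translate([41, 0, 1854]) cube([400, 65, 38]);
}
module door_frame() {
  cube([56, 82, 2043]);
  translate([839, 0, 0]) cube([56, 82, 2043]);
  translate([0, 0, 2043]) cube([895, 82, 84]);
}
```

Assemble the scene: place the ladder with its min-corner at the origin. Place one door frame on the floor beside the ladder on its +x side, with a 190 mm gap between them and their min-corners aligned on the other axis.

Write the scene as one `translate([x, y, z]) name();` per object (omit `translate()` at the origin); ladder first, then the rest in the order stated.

ladder();
translate([672, 0, 0]) door_frame();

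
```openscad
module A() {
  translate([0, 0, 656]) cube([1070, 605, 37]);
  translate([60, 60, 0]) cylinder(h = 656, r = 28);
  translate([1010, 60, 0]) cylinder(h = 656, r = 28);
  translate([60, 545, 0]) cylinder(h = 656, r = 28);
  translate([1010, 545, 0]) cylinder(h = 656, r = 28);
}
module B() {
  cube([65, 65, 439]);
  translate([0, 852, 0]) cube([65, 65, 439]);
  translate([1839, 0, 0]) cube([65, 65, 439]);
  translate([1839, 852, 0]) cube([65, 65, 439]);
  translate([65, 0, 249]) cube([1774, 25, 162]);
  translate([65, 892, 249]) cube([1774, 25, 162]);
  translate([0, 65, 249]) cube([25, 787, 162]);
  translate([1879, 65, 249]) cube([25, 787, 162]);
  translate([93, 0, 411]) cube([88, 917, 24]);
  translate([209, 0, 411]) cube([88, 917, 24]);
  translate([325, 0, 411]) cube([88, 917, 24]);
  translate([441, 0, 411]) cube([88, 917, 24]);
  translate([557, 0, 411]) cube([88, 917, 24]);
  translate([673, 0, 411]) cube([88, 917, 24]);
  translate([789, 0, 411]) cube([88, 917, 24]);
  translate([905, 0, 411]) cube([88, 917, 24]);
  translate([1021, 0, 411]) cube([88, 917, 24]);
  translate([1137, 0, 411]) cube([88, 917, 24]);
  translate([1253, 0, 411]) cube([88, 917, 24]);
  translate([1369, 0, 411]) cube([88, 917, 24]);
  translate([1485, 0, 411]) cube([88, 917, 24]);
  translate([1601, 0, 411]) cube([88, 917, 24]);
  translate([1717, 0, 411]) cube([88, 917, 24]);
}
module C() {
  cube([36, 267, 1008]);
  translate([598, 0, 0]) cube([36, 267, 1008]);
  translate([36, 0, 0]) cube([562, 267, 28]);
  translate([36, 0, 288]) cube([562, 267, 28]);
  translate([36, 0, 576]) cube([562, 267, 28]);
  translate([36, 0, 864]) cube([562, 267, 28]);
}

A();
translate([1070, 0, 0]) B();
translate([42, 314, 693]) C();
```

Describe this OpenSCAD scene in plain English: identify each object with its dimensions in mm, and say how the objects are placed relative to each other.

A is a table: top 1070 mm (x) × 605 mm (y), 37 mm thick, upper face at z = 693 mm, on four round legs of 56 mm diameter, each leg's bounding box inset 32 mm from the nearest pair of top edges, running from z = 0 to the bottom of the top.

B is a bed frame 1904 mm long (x) by 917 mm wide (y). Four 65×65 mm corner posts, 439 mm tall, at the corners of the footprint. Four rails of 25 mm thickness and 162 mm height run between adjacent posts with their undersides at z = 249 mm, their outer faces flush with the outside of the frame (the two x-running rails run between the posts' inner faces; the two y-running rails run between the posts' inner faces). 15 slats, each 88 mm wide (x) and 24 mm thick, lie across the top of the two x-running rails, running the full 917 mm width of the frame in y; the slats are evenly spaced along x between the inner faces of the end posts with equal gaps (rounded down to the nearest mm) at the −x end and between each pair — any rounding remainder accumulates at the +x end.

C is an open bookshelf. Two side panels, each 36 mm thick, 267 mm deep and 1008 mm tall, stand 634 mm apart (outside-to-outside). Between them sit 4 shelves, each 28 mm thick and 267 mm deep, spanning the full gap between the sides. The bottom shelf rests on the floor (its underside at z = 0) and the clear gap between one shelf's top and the next shelf's underside is 260 mm.

The bed frame is against the table's +x side, with their −y faces flush. The bookshelf is on top of the table.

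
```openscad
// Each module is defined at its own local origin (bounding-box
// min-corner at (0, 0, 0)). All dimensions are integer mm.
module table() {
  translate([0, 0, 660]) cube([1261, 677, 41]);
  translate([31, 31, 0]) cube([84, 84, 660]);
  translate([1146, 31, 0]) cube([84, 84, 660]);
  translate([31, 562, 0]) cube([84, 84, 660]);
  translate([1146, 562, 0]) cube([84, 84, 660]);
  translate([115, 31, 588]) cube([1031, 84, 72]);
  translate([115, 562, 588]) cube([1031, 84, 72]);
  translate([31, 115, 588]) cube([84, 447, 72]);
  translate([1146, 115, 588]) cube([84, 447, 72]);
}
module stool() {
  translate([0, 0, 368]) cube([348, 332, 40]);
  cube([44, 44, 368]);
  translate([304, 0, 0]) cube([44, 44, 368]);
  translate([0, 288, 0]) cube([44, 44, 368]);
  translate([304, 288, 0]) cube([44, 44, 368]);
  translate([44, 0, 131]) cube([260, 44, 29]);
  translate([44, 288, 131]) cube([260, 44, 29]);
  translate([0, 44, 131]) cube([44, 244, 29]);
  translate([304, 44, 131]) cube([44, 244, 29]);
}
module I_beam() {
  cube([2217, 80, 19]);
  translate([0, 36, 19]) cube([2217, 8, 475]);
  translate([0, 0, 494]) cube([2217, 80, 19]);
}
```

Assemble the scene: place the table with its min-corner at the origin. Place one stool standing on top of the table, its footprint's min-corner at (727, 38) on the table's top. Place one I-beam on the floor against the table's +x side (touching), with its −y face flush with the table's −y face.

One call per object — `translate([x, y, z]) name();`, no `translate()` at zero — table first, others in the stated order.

table();
translate([727, 38, 701]) stool();
translate([1261, 0, 0]) I_beam();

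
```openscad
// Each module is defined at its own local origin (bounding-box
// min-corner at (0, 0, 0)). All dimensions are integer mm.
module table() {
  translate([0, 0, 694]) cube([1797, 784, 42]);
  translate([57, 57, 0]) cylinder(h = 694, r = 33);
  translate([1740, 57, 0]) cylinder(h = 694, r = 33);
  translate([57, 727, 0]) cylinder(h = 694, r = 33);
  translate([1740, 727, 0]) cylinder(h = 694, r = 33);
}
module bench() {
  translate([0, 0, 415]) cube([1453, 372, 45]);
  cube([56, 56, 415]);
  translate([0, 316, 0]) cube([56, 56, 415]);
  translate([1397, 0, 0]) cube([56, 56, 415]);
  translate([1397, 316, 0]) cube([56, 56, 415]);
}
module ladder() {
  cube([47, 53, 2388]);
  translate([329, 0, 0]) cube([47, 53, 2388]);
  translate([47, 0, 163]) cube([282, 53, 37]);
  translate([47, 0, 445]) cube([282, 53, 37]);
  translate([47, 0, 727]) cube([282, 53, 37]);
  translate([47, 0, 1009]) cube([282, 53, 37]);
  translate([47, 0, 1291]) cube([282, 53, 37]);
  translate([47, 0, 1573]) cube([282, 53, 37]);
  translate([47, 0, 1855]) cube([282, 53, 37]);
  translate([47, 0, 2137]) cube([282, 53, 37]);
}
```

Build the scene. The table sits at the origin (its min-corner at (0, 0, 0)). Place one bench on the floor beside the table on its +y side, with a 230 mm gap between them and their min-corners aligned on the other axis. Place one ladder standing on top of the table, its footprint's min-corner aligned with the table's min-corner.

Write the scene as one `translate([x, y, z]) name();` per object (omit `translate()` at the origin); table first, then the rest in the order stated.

table();
translate([0, 1014, 0]) bench();
translate([0, 0, 736]) ladder();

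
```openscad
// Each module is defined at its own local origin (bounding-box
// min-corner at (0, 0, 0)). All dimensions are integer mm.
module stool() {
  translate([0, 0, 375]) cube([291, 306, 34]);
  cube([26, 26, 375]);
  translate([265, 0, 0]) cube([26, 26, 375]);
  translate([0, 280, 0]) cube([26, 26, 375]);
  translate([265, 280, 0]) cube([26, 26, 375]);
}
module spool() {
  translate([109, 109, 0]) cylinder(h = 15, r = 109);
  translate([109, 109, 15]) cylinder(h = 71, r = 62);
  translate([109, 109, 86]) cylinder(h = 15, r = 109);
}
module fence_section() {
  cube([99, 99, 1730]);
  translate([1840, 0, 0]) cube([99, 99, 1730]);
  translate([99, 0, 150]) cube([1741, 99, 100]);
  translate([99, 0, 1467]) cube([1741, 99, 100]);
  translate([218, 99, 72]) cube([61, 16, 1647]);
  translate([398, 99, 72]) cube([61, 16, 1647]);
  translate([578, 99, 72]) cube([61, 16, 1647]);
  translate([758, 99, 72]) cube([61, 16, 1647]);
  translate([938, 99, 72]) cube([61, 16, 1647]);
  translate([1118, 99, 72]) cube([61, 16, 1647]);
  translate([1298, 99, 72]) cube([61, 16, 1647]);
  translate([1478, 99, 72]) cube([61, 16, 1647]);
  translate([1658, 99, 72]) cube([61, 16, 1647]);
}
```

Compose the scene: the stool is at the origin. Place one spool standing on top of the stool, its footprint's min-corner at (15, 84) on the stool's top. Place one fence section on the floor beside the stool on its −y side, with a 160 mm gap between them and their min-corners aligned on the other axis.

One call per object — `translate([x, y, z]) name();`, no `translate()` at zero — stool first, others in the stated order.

stool();
translate([15, 84, 409]) spool();
translate([0, -275, 0]) fence_section();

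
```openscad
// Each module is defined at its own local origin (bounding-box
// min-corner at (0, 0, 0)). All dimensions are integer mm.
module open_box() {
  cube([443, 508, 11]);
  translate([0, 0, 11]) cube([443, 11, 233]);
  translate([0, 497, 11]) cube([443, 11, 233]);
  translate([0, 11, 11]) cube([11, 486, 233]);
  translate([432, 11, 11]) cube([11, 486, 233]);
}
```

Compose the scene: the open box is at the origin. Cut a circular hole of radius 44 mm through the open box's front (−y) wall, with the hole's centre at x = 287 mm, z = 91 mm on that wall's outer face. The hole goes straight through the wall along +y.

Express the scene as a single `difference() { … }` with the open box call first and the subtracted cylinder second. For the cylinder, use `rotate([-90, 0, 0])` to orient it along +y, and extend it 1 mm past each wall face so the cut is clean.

difference() {
  open_box();
  translate([287, -1, 91]) rotate([-90, 0, 0]) cylinder(h = 13, r = 44);
}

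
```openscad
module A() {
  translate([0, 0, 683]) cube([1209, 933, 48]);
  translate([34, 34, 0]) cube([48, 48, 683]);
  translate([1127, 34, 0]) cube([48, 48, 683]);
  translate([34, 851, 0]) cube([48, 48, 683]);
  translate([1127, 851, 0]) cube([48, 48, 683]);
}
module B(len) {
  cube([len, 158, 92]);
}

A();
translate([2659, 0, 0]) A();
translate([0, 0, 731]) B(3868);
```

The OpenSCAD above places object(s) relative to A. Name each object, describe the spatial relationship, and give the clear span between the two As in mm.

A is a table. B is a beam. A beam spans the tops of two tables. The clear span between the two tables is 1450 mm.

Second table starts at x = 2659; first ends at x = 1209; clear span = 2659 − 1209 = 1450 mm.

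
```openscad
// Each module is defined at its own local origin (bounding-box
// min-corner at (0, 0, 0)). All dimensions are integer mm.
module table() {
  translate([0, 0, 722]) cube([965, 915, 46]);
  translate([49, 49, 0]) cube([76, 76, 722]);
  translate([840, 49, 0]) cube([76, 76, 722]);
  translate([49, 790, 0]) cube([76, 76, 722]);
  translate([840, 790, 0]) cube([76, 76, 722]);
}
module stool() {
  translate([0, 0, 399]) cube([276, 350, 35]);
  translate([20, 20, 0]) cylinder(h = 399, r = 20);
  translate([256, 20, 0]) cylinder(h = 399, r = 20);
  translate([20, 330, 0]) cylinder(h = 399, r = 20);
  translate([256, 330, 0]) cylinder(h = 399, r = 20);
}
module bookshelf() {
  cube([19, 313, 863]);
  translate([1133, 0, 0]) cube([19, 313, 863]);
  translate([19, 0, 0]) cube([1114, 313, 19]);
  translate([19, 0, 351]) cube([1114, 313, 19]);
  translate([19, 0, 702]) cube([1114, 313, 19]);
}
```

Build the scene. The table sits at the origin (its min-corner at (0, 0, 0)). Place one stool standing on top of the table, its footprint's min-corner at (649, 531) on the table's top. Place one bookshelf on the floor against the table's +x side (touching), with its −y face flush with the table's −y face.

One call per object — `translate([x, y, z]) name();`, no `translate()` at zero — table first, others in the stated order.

table();
translate([649, 531, 768]) stool();
translate([965, 0, 0]) bookshelf();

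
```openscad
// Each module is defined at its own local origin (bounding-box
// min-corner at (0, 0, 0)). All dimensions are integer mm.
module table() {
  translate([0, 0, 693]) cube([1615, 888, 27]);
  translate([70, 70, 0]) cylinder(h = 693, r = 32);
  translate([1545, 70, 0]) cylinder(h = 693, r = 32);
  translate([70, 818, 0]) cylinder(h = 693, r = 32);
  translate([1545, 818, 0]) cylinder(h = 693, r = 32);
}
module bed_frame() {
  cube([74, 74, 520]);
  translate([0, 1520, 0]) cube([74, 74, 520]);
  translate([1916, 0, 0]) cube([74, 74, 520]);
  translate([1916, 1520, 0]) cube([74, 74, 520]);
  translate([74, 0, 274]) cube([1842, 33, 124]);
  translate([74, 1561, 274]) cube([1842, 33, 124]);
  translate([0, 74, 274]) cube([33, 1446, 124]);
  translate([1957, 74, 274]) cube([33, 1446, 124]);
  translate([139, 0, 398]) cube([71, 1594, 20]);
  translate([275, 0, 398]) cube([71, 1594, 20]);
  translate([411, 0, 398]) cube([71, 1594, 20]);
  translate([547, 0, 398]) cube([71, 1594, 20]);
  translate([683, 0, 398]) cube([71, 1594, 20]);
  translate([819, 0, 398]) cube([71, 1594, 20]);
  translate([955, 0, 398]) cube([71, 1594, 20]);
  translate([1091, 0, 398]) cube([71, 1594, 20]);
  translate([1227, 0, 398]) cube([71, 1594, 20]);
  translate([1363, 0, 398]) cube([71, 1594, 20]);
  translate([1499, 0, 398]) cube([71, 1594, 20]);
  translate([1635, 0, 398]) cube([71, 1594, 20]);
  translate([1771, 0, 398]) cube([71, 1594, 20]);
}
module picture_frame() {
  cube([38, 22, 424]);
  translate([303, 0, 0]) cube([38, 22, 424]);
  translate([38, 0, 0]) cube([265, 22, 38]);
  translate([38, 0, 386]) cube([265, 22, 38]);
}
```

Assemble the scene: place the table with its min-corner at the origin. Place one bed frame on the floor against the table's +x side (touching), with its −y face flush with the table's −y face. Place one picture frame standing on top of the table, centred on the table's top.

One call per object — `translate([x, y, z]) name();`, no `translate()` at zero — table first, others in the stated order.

table();
translate([1615, 0, 0]) bed_frame();
translate([637, 433, 720]) picture_frame();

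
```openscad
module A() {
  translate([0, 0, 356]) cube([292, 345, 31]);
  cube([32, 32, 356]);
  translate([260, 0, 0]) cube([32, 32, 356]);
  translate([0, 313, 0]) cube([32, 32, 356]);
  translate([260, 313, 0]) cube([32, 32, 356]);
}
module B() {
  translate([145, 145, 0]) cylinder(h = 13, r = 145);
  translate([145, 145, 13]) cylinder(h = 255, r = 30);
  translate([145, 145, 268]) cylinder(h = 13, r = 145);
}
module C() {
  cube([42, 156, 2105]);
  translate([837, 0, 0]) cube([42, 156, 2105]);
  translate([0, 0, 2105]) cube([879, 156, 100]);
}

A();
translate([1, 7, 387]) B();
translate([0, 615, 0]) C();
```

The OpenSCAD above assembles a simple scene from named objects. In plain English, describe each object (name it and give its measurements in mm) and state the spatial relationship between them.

A is a simple wooden stool: a rectangular seat 292 mm (x) by 345 mm (y), 31 mm thick, top face at z = 387 mm, on four square legs, each 32×32 mm in cross-section. The legs rest on z = 0, each flush with a corner of the seat.

B is a spool: two coaxial disc flanges of radius 145 mm and thickness 13 mm, joined by a core cylinder of radius 30 mm and height 255 mm. The lower flange rests on z = 0 and the three cylinders share a vertical axis.

C is a door frame. The clear opening is 795 mm wide and 2105 mm high. Two 42 mm wide jambs, 156 mm deep, stand either side of the opening from the floor to the top of the opening. A 100 mm thick head sits across the top of both jambs, spanning the full outside width of the frame.

The spool is on top of the stool. The door frame is on the floor beside the stool on its +y side.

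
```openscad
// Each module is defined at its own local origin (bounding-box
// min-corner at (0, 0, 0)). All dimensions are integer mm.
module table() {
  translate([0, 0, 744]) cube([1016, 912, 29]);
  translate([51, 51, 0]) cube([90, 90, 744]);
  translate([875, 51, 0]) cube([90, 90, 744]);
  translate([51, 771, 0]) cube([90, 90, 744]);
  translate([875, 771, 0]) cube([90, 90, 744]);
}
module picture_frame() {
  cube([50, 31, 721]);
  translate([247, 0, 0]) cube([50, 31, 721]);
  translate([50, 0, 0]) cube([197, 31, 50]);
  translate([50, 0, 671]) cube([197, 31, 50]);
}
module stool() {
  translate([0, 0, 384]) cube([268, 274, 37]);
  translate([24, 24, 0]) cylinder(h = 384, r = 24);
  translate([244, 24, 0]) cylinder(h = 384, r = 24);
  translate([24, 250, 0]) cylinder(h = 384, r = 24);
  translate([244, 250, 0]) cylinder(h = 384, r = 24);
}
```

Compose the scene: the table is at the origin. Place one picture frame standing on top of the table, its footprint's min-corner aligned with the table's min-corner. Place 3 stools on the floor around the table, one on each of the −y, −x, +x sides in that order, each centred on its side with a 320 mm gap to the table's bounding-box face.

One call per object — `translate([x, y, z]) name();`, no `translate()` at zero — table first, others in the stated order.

table();
translate([0, 0, 773]) picture_frame();
translate([374, -594, 0]) stool();
translate([-588, 319, 0]) stool();
translate([1336, 319, 0]) stool();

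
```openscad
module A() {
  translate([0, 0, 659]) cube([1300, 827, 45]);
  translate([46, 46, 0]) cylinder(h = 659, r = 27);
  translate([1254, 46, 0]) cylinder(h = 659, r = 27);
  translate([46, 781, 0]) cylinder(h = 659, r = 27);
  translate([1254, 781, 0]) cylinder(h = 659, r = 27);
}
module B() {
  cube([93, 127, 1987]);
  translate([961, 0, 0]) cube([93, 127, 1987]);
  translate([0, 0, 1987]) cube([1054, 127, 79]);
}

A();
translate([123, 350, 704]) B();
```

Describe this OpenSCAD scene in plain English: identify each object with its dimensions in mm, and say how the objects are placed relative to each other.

A is a rectangular dining table. The top is 1300×827×45 mm with its upper surface at z = 704 mm. It stands on four round legs of 54 mm diameter, each leg's bounding box inset 19 mm from the nearest pair of top edges, running from the floor to the underside of the top.

B is a rectangular door frame: two vertical jambs of 93×127 mm section, 1987 mm tall, with a clear opening 868 mm wide between their inner faces. A header 79 mm tall and 127 mm deep lies on top of the jambs and spans the full outside width.

The door frame is on top of the table, centred.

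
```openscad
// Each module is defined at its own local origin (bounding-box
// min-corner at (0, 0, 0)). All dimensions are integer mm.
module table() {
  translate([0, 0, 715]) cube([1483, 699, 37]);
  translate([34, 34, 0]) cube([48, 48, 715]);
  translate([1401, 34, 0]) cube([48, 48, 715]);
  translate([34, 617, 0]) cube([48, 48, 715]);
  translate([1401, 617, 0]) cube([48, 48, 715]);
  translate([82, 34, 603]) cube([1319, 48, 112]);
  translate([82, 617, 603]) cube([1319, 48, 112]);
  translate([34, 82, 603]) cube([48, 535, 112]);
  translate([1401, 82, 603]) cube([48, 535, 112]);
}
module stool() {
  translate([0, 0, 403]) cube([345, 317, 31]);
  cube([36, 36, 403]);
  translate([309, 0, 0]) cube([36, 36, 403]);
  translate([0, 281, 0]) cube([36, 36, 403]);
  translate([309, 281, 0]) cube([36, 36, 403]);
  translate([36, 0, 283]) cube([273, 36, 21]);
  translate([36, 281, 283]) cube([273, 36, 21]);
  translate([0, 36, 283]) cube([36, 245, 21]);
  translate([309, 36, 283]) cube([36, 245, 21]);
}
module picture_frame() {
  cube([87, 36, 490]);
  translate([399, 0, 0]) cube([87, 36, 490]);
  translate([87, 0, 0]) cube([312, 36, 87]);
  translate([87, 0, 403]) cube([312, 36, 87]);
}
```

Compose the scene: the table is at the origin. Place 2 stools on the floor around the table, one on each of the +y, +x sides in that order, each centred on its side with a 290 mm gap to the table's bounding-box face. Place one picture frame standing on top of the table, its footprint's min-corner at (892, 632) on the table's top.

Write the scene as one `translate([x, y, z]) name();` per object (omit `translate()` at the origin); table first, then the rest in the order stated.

table();
translate([569, 989, 0]) stool();
translate([1773, 191, 0]) stool();
translate([892, 632, 752]) picture_frame();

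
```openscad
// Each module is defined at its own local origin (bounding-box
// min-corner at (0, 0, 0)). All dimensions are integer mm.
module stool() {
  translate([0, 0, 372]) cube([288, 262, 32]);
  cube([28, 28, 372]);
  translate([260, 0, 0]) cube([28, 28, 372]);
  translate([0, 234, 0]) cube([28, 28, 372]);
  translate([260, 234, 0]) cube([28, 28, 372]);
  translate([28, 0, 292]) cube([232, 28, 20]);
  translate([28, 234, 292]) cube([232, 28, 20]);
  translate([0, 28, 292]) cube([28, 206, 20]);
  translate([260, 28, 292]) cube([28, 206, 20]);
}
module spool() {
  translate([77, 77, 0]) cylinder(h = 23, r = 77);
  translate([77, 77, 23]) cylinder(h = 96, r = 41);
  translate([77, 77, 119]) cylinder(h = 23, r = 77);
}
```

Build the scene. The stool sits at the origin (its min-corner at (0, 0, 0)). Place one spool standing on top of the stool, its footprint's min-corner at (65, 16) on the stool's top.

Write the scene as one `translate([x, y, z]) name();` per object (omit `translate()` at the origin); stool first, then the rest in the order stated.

stool();
translate([65, 16, 404]) spool();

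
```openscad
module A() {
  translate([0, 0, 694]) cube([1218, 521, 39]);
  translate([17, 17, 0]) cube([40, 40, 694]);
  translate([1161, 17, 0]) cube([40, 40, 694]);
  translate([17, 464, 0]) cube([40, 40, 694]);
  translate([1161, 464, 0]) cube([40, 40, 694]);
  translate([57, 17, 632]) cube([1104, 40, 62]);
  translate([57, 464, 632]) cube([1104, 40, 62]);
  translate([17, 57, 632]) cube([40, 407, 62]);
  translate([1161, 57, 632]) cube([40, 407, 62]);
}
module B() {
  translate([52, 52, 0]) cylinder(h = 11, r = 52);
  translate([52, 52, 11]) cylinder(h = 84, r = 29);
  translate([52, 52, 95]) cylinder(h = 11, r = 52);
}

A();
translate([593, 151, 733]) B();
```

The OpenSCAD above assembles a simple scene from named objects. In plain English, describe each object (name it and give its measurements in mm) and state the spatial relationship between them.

A is a table: top 1218 mm (x) × 521 mm (y), 39 mm thick, upper face at z = 733 mm, on four 40×40 mm square legs, each inset 17 mm from the nearest pair of top edges, running from z = 0 to the bottom of the top. Four apron rails, 40 mm thick and 62 mm tall, run between adjacent legs with their top edges flush with the underside of the top and their outer faces flush with the legs' outer faces.

B is a spool: two coaxial disc flanges of radius 52 mm and thickness 11 mm, joined by a core cylinder of radius 29 mm and height 84 mm. The lower flange rests on z = 0 and the three cylinders share a vertical axis.

The spool is on top of the table.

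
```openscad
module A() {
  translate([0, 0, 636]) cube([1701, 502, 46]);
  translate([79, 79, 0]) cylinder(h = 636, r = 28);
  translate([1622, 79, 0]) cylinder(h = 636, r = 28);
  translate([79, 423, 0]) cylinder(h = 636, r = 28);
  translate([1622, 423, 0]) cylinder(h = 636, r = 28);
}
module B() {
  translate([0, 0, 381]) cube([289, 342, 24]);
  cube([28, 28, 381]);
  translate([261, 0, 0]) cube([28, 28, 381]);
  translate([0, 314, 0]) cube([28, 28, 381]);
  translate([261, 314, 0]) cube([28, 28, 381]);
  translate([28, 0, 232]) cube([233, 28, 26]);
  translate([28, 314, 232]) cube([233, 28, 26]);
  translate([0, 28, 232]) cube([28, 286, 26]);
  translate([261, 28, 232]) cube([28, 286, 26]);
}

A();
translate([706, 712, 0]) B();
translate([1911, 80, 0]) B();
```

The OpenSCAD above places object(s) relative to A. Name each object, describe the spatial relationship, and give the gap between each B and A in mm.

Each stool's nearest face is 210 mm from the table's bounding box.

A is a table. B is a stool. Two stools sit around the table at the +y, +x sides. The gap between each stool and the table is 210 mm.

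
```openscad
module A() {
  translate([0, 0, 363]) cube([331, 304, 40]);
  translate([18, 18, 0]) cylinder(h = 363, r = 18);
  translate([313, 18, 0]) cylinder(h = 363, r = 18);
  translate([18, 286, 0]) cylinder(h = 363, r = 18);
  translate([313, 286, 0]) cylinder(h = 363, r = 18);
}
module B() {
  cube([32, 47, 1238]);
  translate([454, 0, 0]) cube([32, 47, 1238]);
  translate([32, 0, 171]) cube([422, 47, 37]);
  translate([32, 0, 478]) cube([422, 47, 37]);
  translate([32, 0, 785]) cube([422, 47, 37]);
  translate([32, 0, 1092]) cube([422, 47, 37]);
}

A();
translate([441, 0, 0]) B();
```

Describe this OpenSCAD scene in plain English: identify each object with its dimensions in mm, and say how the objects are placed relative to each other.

A is a simple wooden stool: a rectangular seat 331 mm (x) by 304 mm (y), 40 mm thick, top face at z = 403 mm, on four round legs, each 36 mm in diameter. The legs rest on z = 0, each leg's axis is inset half a diameter from the nearest pair of seat edges (so the leg's bounding box is flush with the corner).

B is a straight ladder. Two 32×47 mm vertical rails, 1238 mm tall, stand 486 mm apart (outside-to-outside) with their front faces coplanar on the −y side. 4 rungs, each 47 mm deep and 37 mm tall, span between the inner faces of the rails, front faces flush with the rails. The lowest rung's underside is at z = 171 mm and rungs are spaced 307 mm apart (underside to underside).

The ladder is on the floor beside the stool on its +x side.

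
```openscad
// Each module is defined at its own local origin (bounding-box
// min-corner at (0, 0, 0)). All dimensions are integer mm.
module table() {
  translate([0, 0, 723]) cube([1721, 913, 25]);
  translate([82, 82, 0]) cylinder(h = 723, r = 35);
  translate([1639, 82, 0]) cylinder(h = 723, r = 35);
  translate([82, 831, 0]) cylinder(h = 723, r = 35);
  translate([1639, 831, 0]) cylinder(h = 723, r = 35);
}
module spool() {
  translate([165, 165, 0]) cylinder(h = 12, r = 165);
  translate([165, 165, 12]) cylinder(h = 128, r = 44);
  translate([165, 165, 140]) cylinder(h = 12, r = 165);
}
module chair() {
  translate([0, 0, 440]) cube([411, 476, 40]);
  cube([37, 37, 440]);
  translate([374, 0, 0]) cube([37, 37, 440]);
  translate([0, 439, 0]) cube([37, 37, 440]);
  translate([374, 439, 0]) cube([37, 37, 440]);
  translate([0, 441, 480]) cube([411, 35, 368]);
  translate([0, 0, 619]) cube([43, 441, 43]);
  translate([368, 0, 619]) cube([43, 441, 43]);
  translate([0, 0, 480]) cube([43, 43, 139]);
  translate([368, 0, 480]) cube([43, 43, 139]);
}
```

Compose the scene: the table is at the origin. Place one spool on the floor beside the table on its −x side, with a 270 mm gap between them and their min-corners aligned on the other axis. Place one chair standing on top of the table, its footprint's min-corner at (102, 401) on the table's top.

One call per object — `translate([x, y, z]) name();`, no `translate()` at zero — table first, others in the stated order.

table();
translate([-600, 0, 0]) spool();
translate([102, 401, 748]) chair();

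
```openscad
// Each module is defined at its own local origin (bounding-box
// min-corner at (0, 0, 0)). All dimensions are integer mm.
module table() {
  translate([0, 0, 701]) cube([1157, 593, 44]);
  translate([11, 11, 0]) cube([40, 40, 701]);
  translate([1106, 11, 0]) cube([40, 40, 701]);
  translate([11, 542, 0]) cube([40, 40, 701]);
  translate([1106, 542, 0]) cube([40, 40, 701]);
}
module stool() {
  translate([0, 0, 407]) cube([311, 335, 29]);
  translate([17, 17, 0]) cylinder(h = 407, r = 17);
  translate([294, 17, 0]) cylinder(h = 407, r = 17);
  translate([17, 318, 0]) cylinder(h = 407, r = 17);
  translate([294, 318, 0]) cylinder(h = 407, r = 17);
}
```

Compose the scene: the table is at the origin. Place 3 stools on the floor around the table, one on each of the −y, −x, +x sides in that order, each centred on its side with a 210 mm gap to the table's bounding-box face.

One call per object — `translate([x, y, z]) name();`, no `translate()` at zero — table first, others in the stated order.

table();
translate([423, -545, 0]) stool();
translate([-521, 129, 0]) stool();
translate([1367, 129, 0]) stool();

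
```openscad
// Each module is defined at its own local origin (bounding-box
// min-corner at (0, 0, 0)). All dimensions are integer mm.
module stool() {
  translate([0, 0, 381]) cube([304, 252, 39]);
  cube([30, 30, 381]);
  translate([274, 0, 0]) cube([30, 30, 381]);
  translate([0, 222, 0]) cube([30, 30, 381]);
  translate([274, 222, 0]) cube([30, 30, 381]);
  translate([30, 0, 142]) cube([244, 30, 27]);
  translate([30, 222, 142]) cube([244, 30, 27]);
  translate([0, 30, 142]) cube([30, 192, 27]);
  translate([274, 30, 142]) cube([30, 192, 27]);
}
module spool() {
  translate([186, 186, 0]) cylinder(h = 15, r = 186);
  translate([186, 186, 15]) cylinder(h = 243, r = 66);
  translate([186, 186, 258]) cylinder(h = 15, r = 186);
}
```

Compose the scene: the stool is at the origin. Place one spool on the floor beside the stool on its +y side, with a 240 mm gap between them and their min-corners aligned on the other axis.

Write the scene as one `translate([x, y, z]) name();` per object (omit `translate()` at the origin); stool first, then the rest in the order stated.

stool();
translate([0, 492, 0]) spool();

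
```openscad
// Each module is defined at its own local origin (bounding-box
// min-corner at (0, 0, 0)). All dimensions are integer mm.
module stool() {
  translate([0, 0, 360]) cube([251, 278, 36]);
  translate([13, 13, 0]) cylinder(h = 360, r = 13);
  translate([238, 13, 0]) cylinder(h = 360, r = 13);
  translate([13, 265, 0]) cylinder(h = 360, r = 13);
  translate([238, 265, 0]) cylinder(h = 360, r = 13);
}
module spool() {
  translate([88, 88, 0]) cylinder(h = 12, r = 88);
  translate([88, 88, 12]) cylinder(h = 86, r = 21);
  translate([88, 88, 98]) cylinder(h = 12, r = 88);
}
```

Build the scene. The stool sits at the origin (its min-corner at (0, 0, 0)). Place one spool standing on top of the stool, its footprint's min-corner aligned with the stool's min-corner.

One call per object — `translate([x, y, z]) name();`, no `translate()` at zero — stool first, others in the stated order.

stool();
translate([0, 0, 396]) spool();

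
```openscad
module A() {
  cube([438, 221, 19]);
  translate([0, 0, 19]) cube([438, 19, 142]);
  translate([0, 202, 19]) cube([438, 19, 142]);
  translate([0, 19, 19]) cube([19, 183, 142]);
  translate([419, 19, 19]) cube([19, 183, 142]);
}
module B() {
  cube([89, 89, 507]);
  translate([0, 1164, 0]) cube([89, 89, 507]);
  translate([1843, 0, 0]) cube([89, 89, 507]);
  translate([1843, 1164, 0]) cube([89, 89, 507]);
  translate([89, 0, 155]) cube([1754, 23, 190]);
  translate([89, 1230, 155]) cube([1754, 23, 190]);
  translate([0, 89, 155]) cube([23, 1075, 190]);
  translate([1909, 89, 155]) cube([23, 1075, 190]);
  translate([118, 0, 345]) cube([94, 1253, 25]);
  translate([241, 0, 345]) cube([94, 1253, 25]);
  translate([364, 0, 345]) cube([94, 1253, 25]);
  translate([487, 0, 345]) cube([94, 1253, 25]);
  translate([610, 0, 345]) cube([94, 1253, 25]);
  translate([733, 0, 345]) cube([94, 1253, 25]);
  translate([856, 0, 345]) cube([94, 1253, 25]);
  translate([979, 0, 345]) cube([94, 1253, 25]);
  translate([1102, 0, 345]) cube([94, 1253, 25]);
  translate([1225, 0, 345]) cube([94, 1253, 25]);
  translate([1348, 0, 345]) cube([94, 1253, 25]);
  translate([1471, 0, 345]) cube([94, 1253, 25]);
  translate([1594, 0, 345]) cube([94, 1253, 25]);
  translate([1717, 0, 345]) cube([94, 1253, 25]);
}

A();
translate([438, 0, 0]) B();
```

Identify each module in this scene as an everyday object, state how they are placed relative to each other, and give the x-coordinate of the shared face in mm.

The open box's +x face and the bed frame's −x face are both at x = 438 mm.

A is an open box. B is a bed frame. The bed frame is against the open box's +x side, with their −y faces flush. The x-coordinate of the shared face is 438 mm.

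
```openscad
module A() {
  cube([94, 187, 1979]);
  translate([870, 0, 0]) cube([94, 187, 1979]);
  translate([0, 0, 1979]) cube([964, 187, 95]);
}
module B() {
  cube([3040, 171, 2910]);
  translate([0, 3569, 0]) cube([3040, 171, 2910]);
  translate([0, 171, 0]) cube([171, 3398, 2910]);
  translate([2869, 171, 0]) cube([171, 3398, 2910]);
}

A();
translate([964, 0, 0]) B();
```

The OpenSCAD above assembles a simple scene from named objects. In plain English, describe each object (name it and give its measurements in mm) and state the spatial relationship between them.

A is a rectangular door frame: two vertical jambs of 94×187 mm section, 1979 mm tall, with a clear opening 776 mm wide between their inner faces. A header 95 mm tall and 187 mm deep lies on top of the jambs and spans the full outside width.

B is the wall frame of a small rectangular building: four walls, each 2910 mm tall and 171 mm thick, enclosing a footprint 3040 mm (x) by 3740 mm (y) outside-to-outside, with no floor or roof. The front and back walls (the −y and +y sides) span the full width; the two side walls fit between them.

The house frame is against the door frame's +x side, with their −y faces flush.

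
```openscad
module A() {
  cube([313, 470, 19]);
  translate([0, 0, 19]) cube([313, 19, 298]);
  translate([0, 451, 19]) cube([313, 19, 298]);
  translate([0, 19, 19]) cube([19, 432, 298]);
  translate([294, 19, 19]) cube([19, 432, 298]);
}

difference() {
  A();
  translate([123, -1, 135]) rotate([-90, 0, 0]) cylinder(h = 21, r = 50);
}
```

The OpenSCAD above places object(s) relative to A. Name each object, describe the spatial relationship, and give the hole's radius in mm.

The subtracted cylinder has r = 50 mm.

A is an open box. The open box has a circular hole through its front wall. The hole's radius is 50 mm.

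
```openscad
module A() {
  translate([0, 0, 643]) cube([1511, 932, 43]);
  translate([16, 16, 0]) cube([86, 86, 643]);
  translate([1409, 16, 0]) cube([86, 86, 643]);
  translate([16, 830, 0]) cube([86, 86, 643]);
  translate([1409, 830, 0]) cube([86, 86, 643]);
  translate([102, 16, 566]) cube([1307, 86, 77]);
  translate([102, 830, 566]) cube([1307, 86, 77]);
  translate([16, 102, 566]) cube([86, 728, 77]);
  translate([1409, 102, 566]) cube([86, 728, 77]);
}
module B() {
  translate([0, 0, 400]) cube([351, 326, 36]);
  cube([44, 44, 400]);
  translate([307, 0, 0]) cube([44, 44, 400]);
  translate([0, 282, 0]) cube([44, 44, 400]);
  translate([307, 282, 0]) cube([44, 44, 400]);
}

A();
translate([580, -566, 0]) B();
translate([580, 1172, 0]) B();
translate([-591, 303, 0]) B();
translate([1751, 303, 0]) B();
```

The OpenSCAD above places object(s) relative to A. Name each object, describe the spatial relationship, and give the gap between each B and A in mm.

A is a table. B is a stool. Four stools sit around the table at the −y, +y, −x, +x sides. The gap between each stool and the table is 240 mm.

Each stool's nearest face is 240 mm from the table's bounding box.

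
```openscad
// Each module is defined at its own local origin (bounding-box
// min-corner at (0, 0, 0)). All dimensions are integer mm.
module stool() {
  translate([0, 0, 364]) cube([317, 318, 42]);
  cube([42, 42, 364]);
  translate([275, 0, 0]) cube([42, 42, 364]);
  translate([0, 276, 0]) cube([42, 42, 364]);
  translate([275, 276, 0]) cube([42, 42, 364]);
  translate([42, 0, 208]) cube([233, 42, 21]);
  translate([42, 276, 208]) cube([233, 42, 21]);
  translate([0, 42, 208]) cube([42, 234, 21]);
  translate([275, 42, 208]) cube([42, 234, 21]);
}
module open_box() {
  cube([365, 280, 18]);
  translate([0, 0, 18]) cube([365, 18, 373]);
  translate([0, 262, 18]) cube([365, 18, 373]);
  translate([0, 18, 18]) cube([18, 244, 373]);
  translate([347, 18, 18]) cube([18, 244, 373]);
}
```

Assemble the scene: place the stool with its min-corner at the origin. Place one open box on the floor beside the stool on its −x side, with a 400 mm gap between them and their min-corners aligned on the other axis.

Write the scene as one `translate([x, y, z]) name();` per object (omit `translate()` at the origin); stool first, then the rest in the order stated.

stool();
translate([-765, 0, 0]) open_box();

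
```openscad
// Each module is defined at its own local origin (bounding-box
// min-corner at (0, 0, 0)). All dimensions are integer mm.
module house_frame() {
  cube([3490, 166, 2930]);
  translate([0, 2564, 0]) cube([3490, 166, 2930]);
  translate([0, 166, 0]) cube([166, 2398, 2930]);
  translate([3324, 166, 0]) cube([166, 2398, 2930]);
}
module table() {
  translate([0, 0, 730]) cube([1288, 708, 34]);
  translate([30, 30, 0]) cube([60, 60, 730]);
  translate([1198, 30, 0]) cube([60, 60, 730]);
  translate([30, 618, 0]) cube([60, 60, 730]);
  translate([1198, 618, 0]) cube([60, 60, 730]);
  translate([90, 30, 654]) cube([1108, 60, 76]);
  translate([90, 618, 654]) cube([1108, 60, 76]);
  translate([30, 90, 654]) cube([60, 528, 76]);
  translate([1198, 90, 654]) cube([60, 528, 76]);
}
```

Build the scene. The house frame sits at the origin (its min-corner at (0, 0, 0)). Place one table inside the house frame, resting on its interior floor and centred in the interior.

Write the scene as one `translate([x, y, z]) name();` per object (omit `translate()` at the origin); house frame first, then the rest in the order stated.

house_frame();
translate([1101, 1011, 0]) table();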